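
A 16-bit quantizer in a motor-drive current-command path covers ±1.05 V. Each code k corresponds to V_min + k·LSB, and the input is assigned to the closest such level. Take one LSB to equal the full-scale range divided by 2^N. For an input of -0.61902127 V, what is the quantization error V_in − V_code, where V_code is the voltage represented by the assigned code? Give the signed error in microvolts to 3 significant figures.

Span: 1.05 V − (-1.05 V) = 2.1 V. LSB = 2.1 V / 2^16 ≈ 32.04 µV.
(-0.61902127 − (-1.05)) / LSB = 0.43097873 × 65536/2.1 = 13449.8200. Nearest integer: k = 13450.
Reconstructed level: -1.05 + 13450 × 2.1/65536 V = -0.61901550293 V.
e = -0.61902127 − (-0.61901550293) = −5.77 µV.

−5.77 µV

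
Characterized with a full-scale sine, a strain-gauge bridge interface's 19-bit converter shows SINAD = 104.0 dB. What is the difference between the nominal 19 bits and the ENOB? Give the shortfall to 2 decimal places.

N_eff = (104.0 − 1.76)/6.02 = 16.9834 bits.
Lost resolution: 19 − 16.9834 = 2.0166 bits.

2.02 bits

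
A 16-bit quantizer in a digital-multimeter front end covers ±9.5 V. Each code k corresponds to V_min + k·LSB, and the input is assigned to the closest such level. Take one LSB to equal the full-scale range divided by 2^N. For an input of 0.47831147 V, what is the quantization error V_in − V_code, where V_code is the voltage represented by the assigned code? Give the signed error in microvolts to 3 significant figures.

Span: 9.5 V − (-9.5 V) = 19 V. LSB = 19 V / 2^16 ≈ 289.9 µV.
Position in LSBs: (0.47831147 − (-9.5)) × 65536/19 = 34417.8221; rounding gives k = 34418.
V_code = -9.5 + (34418/65536) × 19 = 0.47836303711 V.
e = 0.47831147 − (0.47836303711) = −51.6 µV.

−51.6 µV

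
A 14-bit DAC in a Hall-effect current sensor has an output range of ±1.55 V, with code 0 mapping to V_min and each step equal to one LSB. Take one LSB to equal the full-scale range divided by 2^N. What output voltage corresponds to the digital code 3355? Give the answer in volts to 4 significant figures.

-0.9152 V

The full-scale span is 1.55 − (-1.55) = 3.1 V. LSB = 3.1 V / 2^14.
V_out = V_min + code × LSB = -1.55 V + 3355 × 3.1 V / 16384
      = -1.55 + 0.634796 = -0.915204 V.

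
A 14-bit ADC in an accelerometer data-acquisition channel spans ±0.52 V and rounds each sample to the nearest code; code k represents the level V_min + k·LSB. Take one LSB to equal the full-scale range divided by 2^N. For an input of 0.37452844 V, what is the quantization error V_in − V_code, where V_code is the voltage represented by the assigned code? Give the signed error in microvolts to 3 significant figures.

Span: 0.52 V − (-0.52 V) = 1.04 V. LSB = 1.04 V / 2^14 ≈ 63.48 µV.
Position in LSBs: (0.37452844 − (-0.52)) × 16384/1.04 = 14092.2634; rounding gives k = 14092.
V_code = -0.52 + (14092/16384) × 1.04 = 0.37451171875 V.
V_in − V_code = 0.37452844 − (0.37451171875) = +16.7 µV.

+16.7 µV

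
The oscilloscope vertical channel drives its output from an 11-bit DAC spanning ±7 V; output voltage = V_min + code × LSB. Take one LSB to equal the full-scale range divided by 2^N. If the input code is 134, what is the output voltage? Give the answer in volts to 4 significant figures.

Full-scale range = 7 V − (-7 V) = 14 V. LSB = 14 V / 2^11.
V_out = -7 + 134 × (14/2048) V
      = -7 + 0.916016 = -6.08398 V.

-6.084 V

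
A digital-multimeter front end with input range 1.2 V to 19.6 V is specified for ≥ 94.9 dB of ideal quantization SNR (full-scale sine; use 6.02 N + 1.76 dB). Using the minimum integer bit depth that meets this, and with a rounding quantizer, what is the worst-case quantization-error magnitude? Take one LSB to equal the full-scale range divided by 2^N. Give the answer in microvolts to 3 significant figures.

Span: 19.6 V − (1.2 V) = 18.4 V.
Solving 6.02 N ≥ 94.9 − 1.76: N ≥ 15.472. Round up → N = 16.
LSB = 18.4 V / 2^16 = 280.76 µV.
Half an LSB is 140 µV.

140 µV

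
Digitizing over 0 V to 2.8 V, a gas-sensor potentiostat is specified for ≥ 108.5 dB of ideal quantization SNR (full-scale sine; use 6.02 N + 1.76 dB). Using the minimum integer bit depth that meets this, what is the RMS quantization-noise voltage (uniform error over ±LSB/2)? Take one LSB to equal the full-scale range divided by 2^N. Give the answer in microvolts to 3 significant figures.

3.08 µV

Span = 2.8 V.
6.02 N + 1.76 ≥ 108.5 gives N ≥ 17.731, so the minimum integer is 18.
Step size = 2.8/262144 V = 10.681 µV.
RMS noise = LSB/√12 = 3.08 µV.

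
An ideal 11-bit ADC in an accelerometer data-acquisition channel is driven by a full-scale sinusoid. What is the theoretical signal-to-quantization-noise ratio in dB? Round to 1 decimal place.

68.0 dB

For an ideal N-bit converter with full-scale sine input, SNR = 6.02 N + 1.76 dB. SNR = 6.02 × 11 + 1.76 = 66.22 + 1.76 = 67.98 dB.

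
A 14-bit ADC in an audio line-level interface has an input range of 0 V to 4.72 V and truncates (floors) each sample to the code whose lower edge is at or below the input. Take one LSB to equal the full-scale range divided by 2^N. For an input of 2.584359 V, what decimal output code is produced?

8970

Full-scale range = 4.72 V. LSB = 4.72 V / 2^14 ≈ 288.1 µV.
(V_in − V_min) × 2^14/range = (2.584359 − (0)) × 16384/4.72 = 8970.792.
Floor → code = 8970.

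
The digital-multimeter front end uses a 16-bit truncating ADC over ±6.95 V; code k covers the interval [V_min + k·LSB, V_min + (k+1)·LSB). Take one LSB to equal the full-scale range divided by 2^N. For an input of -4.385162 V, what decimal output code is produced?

The full-scale span is 6.95 − (-6.95) = 13.9 V. LSB = 13.9 V / 2^16 ≈ 212.1 µV.
(V_in − V_min) × 2^16/range = (-4.385162 − (-6.95)) × 65536/13.9 = 12092.750.
Floor → code = 12092.

12092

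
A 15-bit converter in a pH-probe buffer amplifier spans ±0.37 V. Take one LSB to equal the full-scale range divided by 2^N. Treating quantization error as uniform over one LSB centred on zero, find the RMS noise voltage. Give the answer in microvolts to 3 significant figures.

6.52 µV

The full-scale span is 0.37 − (-0.37) = 0.74 V.
LSB = 0.74 V ÷ 2^15 = 0.74/32768 V = 22.583 µV.
RMS of a uniform error over width LSB is LSB/√12 = 6.52 µV.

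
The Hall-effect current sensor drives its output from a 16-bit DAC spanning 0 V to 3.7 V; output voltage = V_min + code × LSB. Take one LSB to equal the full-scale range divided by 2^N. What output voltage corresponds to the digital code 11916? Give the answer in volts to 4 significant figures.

Full-scale range = 3.7 V. LSB = 3.7 V / 2^16.
Output = V_min + (11916/65536) × range = 0 + 0.181824 × 3.7 V
      = 0 + 0.672748 = 0.672748 V.

0.6727 V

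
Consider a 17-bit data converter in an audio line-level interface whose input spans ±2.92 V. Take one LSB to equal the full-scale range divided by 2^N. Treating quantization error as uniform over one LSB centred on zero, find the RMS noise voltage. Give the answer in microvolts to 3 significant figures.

12.9 µV

The full-scale span is 2.92 − (-2.92) = 5.84 V.
LSB = 5.84 V ÷ 2^17 = 5.84/131072 V = 44.556 µV.
σ_q = LSB/√12 = 44.556 µV/3.4641 = 12.9 µV.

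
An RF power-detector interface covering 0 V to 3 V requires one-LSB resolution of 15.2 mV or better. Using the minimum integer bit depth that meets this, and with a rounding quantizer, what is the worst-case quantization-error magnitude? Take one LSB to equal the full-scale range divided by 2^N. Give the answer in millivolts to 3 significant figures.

5.86 mV

V_FS = 3 V.
Need 2^N ≥ 3 V / 15.2 mV = 197.4 → N_min = 8.
One LSB is 3 V / 256 = 11.719 mV.
|e|_max = LSB/2 = 5.86 mV.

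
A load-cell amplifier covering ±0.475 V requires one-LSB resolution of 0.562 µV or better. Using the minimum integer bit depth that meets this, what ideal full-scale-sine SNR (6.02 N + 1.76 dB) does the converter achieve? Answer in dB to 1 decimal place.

Full-scale range = 0.475 V − (-0.475 V) = 0.95 V.
Required number of levels: 0.95/0.562 µV = 1.6904e6; smallest N with 2^N ≥ that is 21.
Ideal SNR at N = 21: 6.02·21 + 1.76 = 128.2 dB.

128.2 dB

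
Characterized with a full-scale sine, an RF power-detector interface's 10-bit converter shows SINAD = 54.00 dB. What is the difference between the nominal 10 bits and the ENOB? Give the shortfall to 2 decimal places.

ENOB = (SINAD − 1.76)/6.02 = (54.00 − 1.76)/6.02 = 8.6777 bits.
Shortfall = 10 − 8.6777 = 1.3223 bits.

1.32 bits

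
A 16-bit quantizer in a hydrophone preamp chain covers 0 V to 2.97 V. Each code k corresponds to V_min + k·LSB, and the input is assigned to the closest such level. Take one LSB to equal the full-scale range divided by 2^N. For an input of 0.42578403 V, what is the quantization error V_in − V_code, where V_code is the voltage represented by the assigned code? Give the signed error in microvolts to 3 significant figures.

Full-scale range = 2.97 V. LSB = 2.97 V / 2^16 ≈ 45.32 µV.
Position in LSBs: (0.42578403 − (0)) × 65536/2.97 = 9395.3475; rounding gives k = 9395.
V_code = 0 + (9395/65536) × 2.97 = 0.42576828003 V.
Error = V_in − V_code = 0.42578403 − (0.42576828003) = +15.7 µV.

+15.7 µV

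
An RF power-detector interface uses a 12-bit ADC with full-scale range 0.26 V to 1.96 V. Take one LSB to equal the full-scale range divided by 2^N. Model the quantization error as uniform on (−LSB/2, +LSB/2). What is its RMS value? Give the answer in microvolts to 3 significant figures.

Full-scale range = 1.96 V − (0.26 V) = 1.7 V.
LSB = 1.7 V ÷ 2^12 = 1.7/4096 V = 415.04 µV.
V_rms = LSB/√12 = 415.04 µV / √12 = 120 µV.

120 µV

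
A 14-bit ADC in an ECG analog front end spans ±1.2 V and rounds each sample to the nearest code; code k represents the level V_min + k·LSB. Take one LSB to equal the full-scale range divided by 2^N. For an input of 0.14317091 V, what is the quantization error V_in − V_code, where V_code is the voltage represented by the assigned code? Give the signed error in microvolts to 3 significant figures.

+55.7 µV

Range = 1.2 − (-1.2) = 2.4 V. LSB = 2.4 V / 2^14 ≈ 146.5 µV.
(0.14317091 − (-1.2)) / LSB = 1.34317091 × 16384/2.4 = 9169.3801. Nearest integer: k = 9169.
V_code = -1.2 + (9169/16384) × 2.4 = 0.14311523438 V.
V_in − V_code = 0.14317091 − (0.14311523438) = +55.7 µV.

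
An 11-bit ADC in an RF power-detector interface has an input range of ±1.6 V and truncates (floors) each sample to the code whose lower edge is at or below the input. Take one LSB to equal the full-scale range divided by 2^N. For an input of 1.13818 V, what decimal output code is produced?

Full-scale range = 1.6 V − (-1.6 V) = 3.2 V. LSB = 3.2 V / 2^11 ≈ 1.562 mV.
(V_in − V_min) × 2^11/range = (1.13818 − (-1.6)) × 2048/3.2 = 1752.435.
Floor → code = 1752.

1752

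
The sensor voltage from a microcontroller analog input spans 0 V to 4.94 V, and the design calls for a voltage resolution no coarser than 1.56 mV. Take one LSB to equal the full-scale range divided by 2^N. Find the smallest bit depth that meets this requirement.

12 bits

V_FS = 4.94 V.
Need 2^N ≥ 4.94 V / 1.56 mV = 3167 → N_min = 12.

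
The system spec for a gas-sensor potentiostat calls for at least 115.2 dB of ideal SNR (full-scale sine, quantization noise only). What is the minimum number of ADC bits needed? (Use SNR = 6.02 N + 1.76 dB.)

6.02 N + 1.76 ≥ 115.2 gives N ≥ 18.844, so the minimum integer is 19.

19 bits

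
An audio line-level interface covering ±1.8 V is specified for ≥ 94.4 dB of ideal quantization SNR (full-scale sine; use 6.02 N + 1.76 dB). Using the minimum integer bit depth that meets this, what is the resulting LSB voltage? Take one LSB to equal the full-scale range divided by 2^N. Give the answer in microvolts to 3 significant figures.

54.9 µV

The full-scale span is 1.8 − (-1.8) = 3.6 V.
6.02 N + 1.76 ≥ 94.4 gives N ≥ 15.389, so the minimum integer is 16.
LSB = 3.6 V ÷ 2^16 = 3.6/65536 V = 54.9 µV.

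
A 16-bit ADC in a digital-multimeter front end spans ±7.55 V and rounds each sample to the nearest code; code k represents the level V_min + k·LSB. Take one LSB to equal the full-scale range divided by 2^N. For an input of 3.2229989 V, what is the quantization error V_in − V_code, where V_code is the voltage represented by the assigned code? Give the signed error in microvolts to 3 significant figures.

Full-scale range = 7.55 V − (-7.55 V) = 15.1 V. LSB = 15.1 V / 2^16 ≈ 230.4 µV.
(3.2229989 − (-7.55)) / LSB = 10.7729989 × 65536/15.1 = 46756.2421. Nearest integer: k = 46756.
Reconstructed level: -7.55 + 46756 × 15.1/65536 V = 3.2229431152 V.
V_in − V_code = 3.2229989 − (3.2229431152) = +55.8 µV.

+55.8 µV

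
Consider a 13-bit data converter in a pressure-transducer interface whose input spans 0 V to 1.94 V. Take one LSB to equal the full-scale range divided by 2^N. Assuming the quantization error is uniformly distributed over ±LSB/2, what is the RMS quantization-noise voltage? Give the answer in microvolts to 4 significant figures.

68.36 µV

Span = 1.94 V.
One LSB is 1.94 V / 8192 = 236.816 µV.
RMS of a uniform error over width LSB is LSB/√12 = 68.36 µV.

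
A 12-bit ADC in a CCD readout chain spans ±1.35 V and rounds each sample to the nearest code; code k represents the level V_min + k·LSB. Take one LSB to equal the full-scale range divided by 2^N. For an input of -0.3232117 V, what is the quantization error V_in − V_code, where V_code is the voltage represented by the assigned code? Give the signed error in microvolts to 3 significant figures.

−214 µV

Full-scale range = 1.35 V − (-1.35 V) = 2.7 V. LSB = 2.7 V / 2^12 ≈ 0.6592 mV.
Position in LSBs: (-0.3232117 − (-1.35)) × 4096/2.7 = 1557.6759; rounding gives k = 1558.
V_code = -1.35 + (1558/4096) × 2.7 = -0.3229980469 V.
Error = V_in − V_code = -0.3232117 − (-0.3229980469) = −214 µV.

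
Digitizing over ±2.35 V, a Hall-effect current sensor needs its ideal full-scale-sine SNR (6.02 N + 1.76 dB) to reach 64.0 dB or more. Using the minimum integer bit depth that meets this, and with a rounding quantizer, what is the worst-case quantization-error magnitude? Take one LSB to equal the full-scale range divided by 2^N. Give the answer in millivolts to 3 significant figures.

1.15 mV

Full-scale range = 2.35 V − (-2.35 V) = 4.7 V.
Solving 6.02 N ≥ 64.0 − 1.76: N ≥ 10.339. Round up → N = 11.
One LSB is 4.7 V / 2048 = 2.2949 mV.
Max error for round-to-nearest is LSB/2 = 1.15 mV.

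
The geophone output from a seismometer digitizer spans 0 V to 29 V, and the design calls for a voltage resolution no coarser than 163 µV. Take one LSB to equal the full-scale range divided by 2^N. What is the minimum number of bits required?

18 bits

Full-scale range = 29 V.
Levels needed ≥ 29/163 µV = 177900. 2^18 = 262144 suffices, so N_min = 18.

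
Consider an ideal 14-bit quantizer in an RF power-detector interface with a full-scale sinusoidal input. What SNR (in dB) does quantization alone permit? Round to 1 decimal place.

SNR = 6.02·14 + 1.76 = 86.04 dB.

86.0 dB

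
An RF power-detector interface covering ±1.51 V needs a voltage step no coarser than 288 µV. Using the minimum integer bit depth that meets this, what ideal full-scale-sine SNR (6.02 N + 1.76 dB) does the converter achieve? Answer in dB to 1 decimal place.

Range = 1.51 − (-1.51) = 3.02 V.
3.02 V / 288 µV = 10490. Since 2^13 = 8192 and 2^14 = 16384, N = 14.
SNR = 6.02 × 14 + 1.76 = 86.04 dB.

86.0 dB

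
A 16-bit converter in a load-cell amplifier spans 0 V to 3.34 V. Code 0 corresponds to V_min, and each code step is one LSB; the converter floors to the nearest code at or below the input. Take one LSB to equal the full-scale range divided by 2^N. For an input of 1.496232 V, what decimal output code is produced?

29358

V_FS = 3.34 V. LSB = 3.34 V / 2^16 ≈ 50.96 µV.
(V_in − V_min) × 2^16/range = (1.496232 − (0)) × 65536/3.34 = 29358.401.
Floor → code = 29358.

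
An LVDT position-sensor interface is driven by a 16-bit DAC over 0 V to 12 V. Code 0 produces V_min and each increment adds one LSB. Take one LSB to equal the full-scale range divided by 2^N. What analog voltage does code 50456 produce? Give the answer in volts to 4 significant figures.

V_FS = 12 V. LSB = 12 V / 2^16.
Output = V_min + (50456/65536) × range = 0 + 0.769897 × 12 V
      = 0 V + 9.23877 V = 9.23877 V.

9.239 V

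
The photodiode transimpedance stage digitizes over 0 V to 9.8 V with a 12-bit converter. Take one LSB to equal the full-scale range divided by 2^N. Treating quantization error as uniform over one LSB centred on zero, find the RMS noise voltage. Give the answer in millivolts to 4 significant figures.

0.6907 mV

V_FS = 9.8 V.
LSB = 9.8 V ÷ 2^12 = 9.8/4096 V = 2.39258 mV.
RMS of a uniform error over width LSB is LSB/√12 = 0.6907 mV.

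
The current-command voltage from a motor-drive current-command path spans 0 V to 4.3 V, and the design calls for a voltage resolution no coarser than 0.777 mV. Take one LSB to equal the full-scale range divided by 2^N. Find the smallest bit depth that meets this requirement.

Full-scale range = 4.3 V.
4.3 V / 0.777 mV = 5534. Since 2^12 = 4096 and 2^13 = 8192, N = 13.

13 bits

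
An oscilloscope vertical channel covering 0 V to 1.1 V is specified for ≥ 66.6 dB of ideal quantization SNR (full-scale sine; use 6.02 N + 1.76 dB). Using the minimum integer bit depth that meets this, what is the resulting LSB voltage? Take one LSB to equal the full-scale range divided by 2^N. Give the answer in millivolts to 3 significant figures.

0.537 mV

Full-scale range = 1.1 V.
Required N = ⌈(66.6 − 1.76)/6.02⌉ = ⌈10.771⌉ = 11.
Step size = 1.1/2048 V = 0.537 mV.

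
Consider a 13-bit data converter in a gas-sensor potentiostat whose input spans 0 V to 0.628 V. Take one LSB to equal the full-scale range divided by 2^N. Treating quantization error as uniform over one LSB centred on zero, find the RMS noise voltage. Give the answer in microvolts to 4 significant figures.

22.13 µV

V_FS = 0.628 V.
Step size = 0.628/8192 V = 76.6602 µV.
RMS of a uniform error over width LSB is LSB/√12 = 22.13 µV.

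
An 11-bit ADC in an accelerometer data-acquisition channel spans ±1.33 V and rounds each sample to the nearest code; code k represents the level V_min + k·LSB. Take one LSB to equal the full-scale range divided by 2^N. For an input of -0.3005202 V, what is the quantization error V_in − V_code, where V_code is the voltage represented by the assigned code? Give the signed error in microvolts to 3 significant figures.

−491 µV

Full-scale range = 1.33 V − (-1.33 V) = 2.66 V. LSB = 2.66 V / 2^11 ≈ 1.299 mV.
(-0.3005202 − (-1.33)) / LSB = 1.0294798 × 2048/2.66 = 792.6220. Nearest integer: k = 793.
V_code = V_min + k × range/2^11 = -1.33 + 793 × 2.66/2048 = -0.3000292969 V.
e = -0.3005202 − (-0.3000292969) = −491 µV.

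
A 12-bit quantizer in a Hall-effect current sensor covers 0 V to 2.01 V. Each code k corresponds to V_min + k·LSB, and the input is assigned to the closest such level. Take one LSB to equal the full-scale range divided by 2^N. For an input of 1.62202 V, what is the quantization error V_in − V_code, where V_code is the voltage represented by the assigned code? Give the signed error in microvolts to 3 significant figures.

V_FS = 2.01 V. LSB = 2.01 V / 2^12 ≈ 490.7 µV.
Position in LSBs: (1.62202 − (0)) × 4096/2.01 = 3305.3701; rounding gives k = 3305.
V_code = 0 + (3305/4096) × 2.01 = 1.621838379 V.
e = 1.62202 − (1.621838379) = +182 µV.

+182 µV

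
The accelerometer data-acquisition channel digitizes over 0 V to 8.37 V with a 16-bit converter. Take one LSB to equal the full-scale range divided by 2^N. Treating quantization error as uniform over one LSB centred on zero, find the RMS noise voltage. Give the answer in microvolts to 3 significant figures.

Span = 8.37 V.
One LSB is 8.37 V / 65536 = 127.72 µV.
V_rms = LSB/√12 = 127.72 µV / √12 = 36.9 µV.

36.9 µV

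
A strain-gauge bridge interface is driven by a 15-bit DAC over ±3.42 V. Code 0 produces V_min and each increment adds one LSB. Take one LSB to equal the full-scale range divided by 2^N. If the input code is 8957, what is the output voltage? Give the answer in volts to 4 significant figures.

The full-scale span is 3.42 − (-3.42) = 6.84 V. LSB = 6.84 V / 2^15.
V_out = V_min + code × LSB = -3.42 V + 8957 × 6.84 V / 32768
      = -3.42 + 1.86969 = -1.55031 V.

-1.550 V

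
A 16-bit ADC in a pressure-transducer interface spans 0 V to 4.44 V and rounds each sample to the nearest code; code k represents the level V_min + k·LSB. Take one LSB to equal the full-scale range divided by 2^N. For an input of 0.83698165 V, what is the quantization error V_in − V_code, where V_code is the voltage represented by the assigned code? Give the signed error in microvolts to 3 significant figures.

+10.2 µV

Full-scale range = 4.44 V. LSB = 4.44 V / 2^16 ≈ 67.75 µV.
(V_in − V_min)/LSB = (0.83698165 − (0)) × 65536/4.44 = 12354.1508 → nearest code k = 12354.
V_code = V_min + k × range/2^16 = 0 + 12354 × 4.44/65536 = 0.83697143555 V.
e = 0.83698165 − (0.83697143555) = +10.2 µV.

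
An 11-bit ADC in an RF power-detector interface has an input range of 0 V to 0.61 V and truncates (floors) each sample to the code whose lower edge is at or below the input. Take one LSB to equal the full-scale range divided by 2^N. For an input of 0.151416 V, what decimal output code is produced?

508

Span = 0.61 V. LSB = 0.61 V / 2^11 ≈ 297.9 µV.
V_in − V_min = 0.151416 − (0) = 0.151416 V.
Divide by LSB: 0.151416 × 2048/0.61 = 508.3606.
Truncating gives code 508.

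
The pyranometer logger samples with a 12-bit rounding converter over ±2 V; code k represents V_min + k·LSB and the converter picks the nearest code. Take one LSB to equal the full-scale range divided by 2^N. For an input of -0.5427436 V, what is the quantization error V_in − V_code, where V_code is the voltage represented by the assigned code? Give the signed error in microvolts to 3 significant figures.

+225 µV

The full-scale span is 2 − (-2) = 4 V. LSB = 4 V / 2^12 ≈ 0.9766 mV.
(-0.5427436 − (-2)) / LSB = 1.4572564 × 4096/4 = 1492.2306. Nearest integer: k = 1492.
V_code = V_min + k × range/2^12 = -2 + 1492 × 4/4096 = -0.5429687500 V.
Error = V_in − V_code = -0.5427436 − (-0.5429687500) = +225 µV.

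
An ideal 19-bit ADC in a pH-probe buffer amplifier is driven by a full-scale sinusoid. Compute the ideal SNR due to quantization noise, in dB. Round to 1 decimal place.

For an ideal N-bit converter with full-scale sine input, SNR = 6.02 N + 1.76 dB. SNR = 6.02 × 19 + 1.76 = 114.38 + 1.76 = 116.14 dB.

116.1 dB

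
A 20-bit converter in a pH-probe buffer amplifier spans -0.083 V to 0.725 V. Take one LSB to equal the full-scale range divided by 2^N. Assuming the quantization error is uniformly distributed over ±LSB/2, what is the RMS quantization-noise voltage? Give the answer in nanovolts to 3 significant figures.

Full-scale range = 0.725 V − (-0.083 V) = 0.808 V.
LSB = 0.808 V ÷ 2^20 = 0.808/1048576 V = 0.77057 µV.
V_rms = LSB/√12 = 0.77057 µV / √12 = 222 nV.

222 nV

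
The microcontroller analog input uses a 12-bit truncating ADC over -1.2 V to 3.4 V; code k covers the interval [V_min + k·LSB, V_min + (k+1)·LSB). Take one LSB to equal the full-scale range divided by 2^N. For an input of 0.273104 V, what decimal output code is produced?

Full-scale range = 3.4 V − (-1.2 V) = 4.6 V. LSB = 4.6 V / 2^12 ≈ 1.123 mV.
V_in − V_min = 0.273104 − (-1.2) = 1.473104 V.
Divide by LSB: 1.473104 × 4096/4.6 = 1311.7030.
Truncating gives code 1311.

1311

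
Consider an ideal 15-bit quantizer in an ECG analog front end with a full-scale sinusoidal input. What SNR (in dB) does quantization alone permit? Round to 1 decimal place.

92.1 dB

For an ideal N-bit converter with full-scale sine input, SNR = 6.02 N + 1.76 dB. SNR = 6.02 × 15 + 1.76 = 90.30 + 1.76 = 92.06 dB.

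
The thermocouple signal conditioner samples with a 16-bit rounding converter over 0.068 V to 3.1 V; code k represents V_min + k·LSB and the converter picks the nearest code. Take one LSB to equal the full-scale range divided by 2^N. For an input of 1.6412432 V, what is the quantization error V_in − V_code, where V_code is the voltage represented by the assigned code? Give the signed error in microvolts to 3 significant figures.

+13.8 µV

The full-scale span is 3.1 − (0.068) = 3.032 V. LSB = 3.032 V / 2^16 ≈ 46.26 µV.
(1.6412432 − (0.068)) / LSB = 1.5732432 × 65536/3.032 = 34005.2989. Nearest integer: k = 34005.
V_code = V_min + k × range/2^16 = 0.068 + 34005 × 3.032/65536 = 1.6412293701 V.
V_in − V_code = 1.6412432 − (1.6412293701) = +13.8 µV.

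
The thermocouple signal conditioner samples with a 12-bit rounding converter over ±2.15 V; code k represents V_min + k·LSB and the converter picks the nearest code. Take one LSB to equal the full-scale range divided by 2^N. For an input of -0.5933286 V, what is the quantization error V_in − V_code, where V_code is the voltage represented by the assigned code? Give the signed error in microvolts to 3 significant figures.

Range = 2.15 − (-2.15) = 4.3 V. LSB = 4.3 V / 2^12 ≈ 1.050 mV.
(V_in − V_min)/LSB = (-0.5933286 − (-2.15)) × 4096/4.3 = 1482.8200 → nearest code k = 1483.
V_code = V_min + k × range/2^12 = -2.15 + 1483 × 4.3/4096 = -0.5931396484 V.
e = -0.5933286 − (-0.5931396484) = −189 µV.

−189 µV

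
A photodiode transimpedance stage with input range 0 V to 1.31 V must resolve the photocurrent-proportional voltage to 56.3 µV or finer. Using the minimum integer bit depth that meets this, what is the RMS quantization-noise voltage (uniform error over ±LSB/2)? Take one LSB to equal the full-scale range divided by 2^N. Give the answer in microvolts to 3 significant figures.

11.5 µV

Full-scale range = 1.31 V.
1.31 V / 56.3 µV = 23270. Since 2^14 = 16384 and 2^15 = 32768, N = 15.
Step size = 1.31/32768 V = 39.978 µV.
V_rms = LSB/√12 = 11.5 µV.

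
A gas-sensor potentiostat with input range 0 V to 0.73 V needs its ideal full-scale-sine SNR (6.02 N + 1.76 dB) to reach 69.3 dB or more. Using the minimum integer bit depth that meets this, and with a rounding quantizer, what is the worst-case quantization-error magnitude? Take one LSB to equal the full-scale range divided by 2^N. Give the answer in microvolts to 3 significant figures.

V_FS = 0.73 V.
N ≥ (69.3 − 1.76)/6.02 = 11.219 → N_min = 12.
One LSB is 0.73 V / 4096 = 178.22 µV.
Half an LSB is 89.1 µV.

89.1 µV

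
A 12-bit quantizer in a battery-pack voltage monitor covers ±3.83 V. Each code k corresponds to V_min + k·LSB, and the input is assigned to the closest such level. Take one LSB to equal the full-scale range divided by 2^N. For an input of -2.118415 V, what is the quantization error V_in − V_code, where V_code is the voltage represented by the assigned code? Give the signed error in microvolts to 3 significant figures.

+428 µV

The full-scale span is 3.83 − (-3.83) = 7.66 V. LSB = 7.66 V / 2^12 ≈ 1.870 mV.
Position in LSBs: (-2.118415 − (-3.83)) × 4096/7.66 = 915.2287; rounding gives k = 915.
V_code = -3.83 + (915/4096) × 7.66 = -2.118842773 V.
Error = V_in − V_code = -2.118415 − (-2.118842773) = +428 µV.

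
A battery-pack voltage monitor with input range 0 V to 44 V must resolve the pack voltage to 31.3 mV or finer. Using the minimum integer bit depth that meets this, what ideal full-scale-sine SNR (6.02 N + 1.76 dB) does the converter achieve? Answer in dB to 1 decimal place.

Range is 44 V.
44 V / 31.3 mV = 1406. Since 2^10 = 1024 and 2^11 = 2048, N = 11.
6.02(11) + 1.76 = 67.98 dB.

68.0 dB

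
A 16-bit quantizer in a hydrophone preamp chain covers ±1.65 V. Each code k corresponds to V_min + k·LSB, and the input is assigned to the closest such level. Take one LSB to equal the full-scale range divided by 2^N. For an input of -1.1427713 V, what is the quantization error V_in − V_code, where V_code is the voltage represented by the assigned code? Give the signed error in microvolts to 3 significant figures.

+12.8 µV

Span: 1.65 V − (-1.65 V) = 3.3 V. LSB = 3.3 V / 2^16 ≈ 50.35 µV.
(-1.1427713 − (-1.65)) / LSB = 0.5072287 × 65536/3.3 = 10073.2546. Nearest integer: k = 10073.
V_code = V_min + k × range/2^16 = -1.65 + 10073 × 3.3/65536 = -1.1427841187 V.
V_in − V_code = -1.1427713 − (-1.1427841187) = +12.8 µV.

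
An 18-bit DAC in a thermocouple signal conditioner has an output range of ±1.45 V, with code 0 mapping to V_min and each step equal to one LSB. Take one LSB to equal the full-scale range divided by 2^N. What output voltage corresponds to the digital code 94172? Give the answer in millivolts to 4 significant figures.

-408.2 mV

Range = 1.45 − (-1.45) = 2.9 V. LSB = 2.9 V / 2^18.
V_out = -1.45 + 94172 × (2.9/262144) V
      = -1.45 V + 1.04179 V = -0.408211 V.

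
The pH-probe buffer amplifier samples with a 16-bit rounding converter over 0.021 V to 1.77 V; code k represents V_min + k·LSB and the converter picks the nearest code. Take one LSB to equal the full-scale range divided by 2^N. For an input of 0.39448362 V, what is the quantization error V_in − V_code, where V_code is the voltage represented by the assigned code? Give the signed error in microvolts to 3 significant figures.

Full-scale range = 1.77 V − (0.021 V) = 1.749 V. LSB = 1.749 V / 2^16 ≈ 26.69 µV.
Position in LSBs: (0.39448362 − (0.021)) × 65536/1.749 = 13994.6384; rounding gives k = 13995.
V_code = V_min + k × range/2^16 = 0.021 + 13995 × 1.749/65536 = 0.39449327087 V.
V_in − V_code = 0.39448362 − (0.39449327087) = −9.65 µV.

−9.65 µV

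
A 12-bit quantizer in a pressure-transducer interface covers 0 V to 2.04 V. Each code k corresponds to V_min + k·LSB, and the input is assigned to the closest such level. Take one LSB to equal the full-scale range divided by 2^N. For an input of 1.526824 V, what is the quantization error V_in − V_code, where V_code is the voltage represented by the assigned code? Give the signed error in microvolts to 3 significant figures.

−188 µV

Span = 2.04 V. LSB = 2.04 V / 2^12 ≈ 498.0 µV.
(1.526824 − (0)) / LSB = 1.526824 × 4096/2.04 = 3065.6231. Nearest integer: k = 3066.
V_code = V_min + k × range/2^12 = 0 + 3066 × 2.04/4096 = 1.527011719 V.
e = 1.526824 − (1.527011719) = −188 µV.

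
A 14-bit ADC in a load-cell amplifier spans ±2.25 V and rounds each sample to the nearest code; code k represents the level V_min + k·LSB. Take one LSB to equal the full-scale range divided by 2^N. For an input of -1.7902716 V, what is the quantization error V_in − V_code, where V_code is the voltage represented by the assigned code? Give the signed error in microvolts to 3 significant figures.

−49.4 µV

Full-scale range = 2.25 V − (-2.25 V) = 4.5 V. LSB = 4.5 V / 2^14 ≈ 274.7 µV.
(-1.7902716 − (-2.25)) / LSB = 0.4597284 × 16384/4.5 = 1673.8200. Nearest integer: k = 1674.
V_code = V_min + k × range/2^14 = -2.25 + 1674 × 4.5/16384 = -1.7902221680 V.
Error = V_in − V_code = -1.7902716 − (-1.7902221680) = −49.4 µV.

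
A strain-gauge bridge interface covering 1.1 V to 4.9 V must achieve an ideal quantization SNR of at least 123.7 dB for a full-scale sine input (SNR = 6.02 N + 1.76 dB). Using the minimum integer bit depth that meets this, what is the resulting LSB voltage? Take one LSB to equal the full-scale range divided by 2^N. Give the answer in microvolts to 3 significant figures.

Full-scale range = 4.9 V − (1.1 V) = 3.8 V.
Required N = ⌈(123.7 − 1.76)/6.02⌉ = ⌈20.256⌉ = 21.
LSB = 3.8 V / 2^21 = 1.81 µV.

1.81 µV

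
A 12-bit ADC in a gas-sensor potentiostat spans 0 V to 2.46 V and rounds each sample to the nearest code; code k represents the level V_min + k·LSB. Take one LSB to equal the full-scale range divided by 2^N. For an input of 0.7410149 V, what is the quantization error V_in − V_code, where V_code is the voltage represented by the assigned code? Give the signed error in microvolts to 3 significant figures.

Span = 2.46 V. LSB = 2.46 V / 2^12 ≈ 0.6006 mV.
(V_in − V_min)/LSB = (0.7410149 − (0)) × 4096/2.46 = 1233.8199 → nearest code k = 1234.
V_code = V_min + k × range/2^12 = 0 + 1234 × 2.46/4096 = 0.7411230469 V.
Error = V_in − V_code = 0.7410149 − (0.7411230469) = −108 µV.

−108 µV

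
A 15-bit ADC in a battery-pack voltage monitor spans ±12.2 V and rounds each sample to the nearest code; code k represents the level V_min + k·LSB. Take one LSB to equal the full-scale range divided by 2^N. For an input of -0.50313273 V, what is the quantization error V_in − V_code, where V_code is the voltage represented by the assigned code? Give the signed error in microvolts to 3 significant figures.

Full-scale range = 12.2 V − (-12.2 V) = 24.4 V. LSB = 24.4 V / 2^15 ≈ 0.7446 mV.
(V_in − V_min)/LSB = (-0.50313273 − (-12.2)) × 32768/24.4 = 15708.3175 → nearest code k = 15708.
V_code = V_min + k × range/2^15 = -12.2 + 15708 × 24.4/32768 = -0.50336914063 V.
e = -0.50313273 − (-0.50336914063) = +236 µV.

+236 µV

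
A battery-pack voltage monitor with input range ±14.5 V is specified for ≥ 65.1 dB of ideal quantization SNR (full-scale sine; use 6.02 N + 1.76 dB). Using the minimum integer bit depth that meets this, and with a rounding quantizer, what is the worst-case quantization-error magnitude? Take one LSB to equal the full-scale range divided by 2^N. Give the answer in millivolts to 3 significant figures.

7.08 mV

Full-scale range = 14.5 V − (-14.5 V) = 29 V.
Required N = ⌈(65.1 − 1.76)/6.02⌉ = ⌈10.522⌉ = 11.
LSB = 29 V / 2^11 = 14.160 mV.
Half an LSB is 7.08 mV.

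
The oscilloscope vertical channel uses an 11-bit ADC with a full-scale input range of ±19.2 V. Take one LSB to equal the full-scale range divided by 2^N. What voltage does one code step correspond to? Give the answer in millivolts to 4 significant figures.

The full-scale span is 19.2 − (-19.2) = 38.4 V.
2^11 = 2048 levels.
One LSB is 38.4 V / 2048 = 18.75 mV.

18.75 mV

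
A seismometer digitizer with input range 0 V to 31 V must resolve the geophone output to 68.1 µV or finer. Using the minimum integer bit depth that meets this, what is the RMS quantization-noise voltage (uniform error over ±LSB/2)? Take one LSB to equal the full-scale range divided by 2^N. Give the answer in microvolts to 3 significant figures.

17.1 µV

Full-scale range = 31 V.
Need 2^N ≥ 31 V / 68.1 µV = 455200 → N_min = 19.
One LSB is 31 V / 524288 = 59.128 µV.
σ_q = LSB/√12 = 59.128 µV/3.4641 = 17.1 µV.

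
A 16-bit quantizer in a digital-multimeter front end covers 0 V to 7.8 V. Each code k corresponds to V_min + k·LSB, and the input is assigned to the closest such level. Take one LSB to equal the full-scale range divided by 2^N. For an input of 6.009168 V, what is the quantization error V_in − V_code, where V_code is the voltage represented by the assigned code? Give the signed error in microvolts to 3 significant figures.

Span = 7.8 V. LSB = 7.8 V / 2^16 ≈ 119.0 µV.
(V_in − V_min)/LSB = (6.009168 − (0)) × 65536/7.8 = 50489.3377 → nearest code k = 50489.
V_code = 0 + (50489/65536) × 7.8 = 6.0091278076 V.
Error = V_in − V_code = 6.009168 − (6.0091278076) = +40.2 µV.

+40.2 µV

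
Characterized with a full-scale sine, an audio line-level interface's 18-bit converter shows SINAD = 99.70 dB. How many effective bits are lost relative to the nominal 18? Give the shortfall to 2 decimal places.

1.73 bits

N_eff = (99.70 − 1.76)/6.02 = 16.2691 bits.
Shortfall = 18 − 16.2691 = 1.7309 bits.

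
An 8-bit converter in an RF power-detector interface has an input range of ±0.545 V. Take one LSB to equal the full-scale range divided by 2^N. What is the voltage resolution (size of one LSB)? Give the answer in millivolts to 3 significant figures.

4.26 mV

Range = 0.545 − (-0.545) = 1.09 V.
Number of codes = 2^8 = 256.
LSB = 1.09 V / 2^8 = 4.26 mV.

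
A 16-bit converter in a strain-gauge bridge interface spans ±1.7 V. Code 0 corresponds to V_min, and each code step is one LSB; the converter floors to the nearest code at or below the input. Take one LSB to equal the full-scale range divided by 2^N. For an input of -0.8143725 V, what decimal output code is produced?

17070

Span: 1.7 V − (-1.7 V) = 3.4 V. LSB = 3.4 V / 2^16 ≈ 51.88 µV.
code = ⌊(V_in − V_min)/LSB⌋ = ⌊(V_in − V_min) × 2^16 / range⌋
     = ⌊(-0.8143725 − (-1.7)) × 65536 / 3.4⌋ = ⌊0.8856275 × 65536/3.4⌋
     = ⌊17070.731⌋ = 17070.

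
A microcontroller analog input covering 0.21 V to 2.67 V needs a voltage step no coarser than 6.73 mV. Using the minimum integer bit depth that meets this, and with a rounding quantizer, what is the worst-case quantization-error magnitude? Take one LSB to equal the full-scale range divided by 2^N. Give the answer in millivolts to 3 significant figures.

2.40 mV

Full-scale range = 2.67 V − (0.21 V) = 2.46 V.
Need 2^N ≥ 2.46 V / 6.73 mV = 365.5 → N_min = 9.
One LSB is 2.46 V / 512 = 4.8047 mV.
Max error for round-to-nearest is LSB/2 = 2.40 mV.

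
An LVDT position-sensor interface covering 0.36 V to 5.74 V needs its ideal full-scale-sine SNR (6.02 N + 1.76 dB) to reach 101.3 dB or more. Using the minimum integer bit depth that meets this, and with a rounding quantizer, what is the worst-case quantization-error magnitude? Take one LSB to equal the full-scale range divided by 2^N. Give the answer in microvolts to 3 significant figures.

The full-scale span is 5.74 − (0.36) = 5.38 V.
N ≥ (101.3 − 1.76)/6.02 = 16.535 → N_min = 17.
Step size = 5.38/131072 V = 41.046 µV.
|e|_max = LSB/2 = 20.5 µV.

20.5 µV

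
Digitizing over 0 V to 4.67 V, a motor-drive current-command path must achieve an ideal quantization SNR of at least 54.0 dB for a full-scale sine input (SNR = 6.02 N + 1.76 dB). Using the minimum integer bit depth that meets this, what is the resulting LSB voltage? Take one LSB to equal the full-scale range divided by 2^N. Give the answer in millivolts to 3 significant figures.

9.12 mV

Full-scale range = 4.67 V.
N ≥ (54.0 − 1.76)/6.02 = 8.678 → N_min = 9.
LSB = 4.67 V / 2^9 = 9.12 mV.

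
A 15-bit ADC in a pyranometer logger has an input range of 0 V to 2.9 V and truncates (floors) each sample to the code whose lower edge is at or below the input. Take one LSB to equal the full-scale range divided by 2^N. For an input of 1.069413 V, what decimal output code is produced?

12083

V_FS = 2.9 V. LSB = 2.9 V / 2^15 ≈ 88.50 µV.
V_in − V_min = 1.069413 − (0) = 1.069413 V.
Divide by LSB: 1.069413 × 32768/2.9 = 12083.6294.
Truncating gives code 12083.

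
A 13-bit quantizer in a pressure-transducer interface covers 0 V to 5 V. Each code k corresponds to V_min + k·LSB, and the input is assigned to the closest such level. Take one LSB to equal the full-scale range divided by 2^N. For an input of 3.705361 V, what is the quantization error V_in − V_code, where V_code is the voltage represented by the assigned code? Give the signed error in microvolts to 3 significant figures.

−83.3 µV

V_FS = 5 V. LSB = 5 V / 2^13 ≈ 0.6104 mV.
(3.705361 − (0)) / LSB = 3.705361 × 8192/5 = 6070.8635. Nearest integer: k = 6071.
V_code = V_min + k × range/2^13 = 0 + 6071 × 5/8192 = 3.705444336 V.
Error = V_in − V_code = 3.705361 − (3.705444336) = −83.3 µV.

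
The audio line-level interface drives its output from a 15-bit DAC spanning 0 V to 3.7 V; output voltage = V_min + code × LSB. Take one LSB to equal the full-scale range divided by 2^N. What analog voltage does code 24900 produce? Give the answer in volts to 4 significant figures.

2.812 V

Full-scale range = 3.7 V. LSB = 3.7 V / 2^15.
Output = V_min + (24900/32768) × range = 0 + 0.759888 × 3.7 V
      = 0 V + 2.81158 V = 2.81158 V.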